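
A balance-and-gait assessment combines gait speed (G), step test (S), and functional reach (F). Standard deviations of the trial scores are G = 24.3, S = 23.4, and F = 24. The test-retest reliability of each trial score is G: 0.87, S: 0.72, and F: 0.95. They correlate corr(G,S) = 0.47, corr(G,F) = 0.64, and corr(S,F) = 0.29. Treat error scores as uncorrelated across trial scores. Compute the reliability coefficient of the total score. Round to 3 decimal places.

0.922

Var(G+S+F) = 24.3² + 23.4² + 24² + 2·[24.3·23.4·0.47 + 24.3·24·0.64 + 23.4·24·0.29] = 1714.05 + 1606.73 = 3320.78.
With uncorrelated errors the cross-covariances are all true-score covariance, so they carry over unchanged; only the diagonal terms shrink to ρᵢσᵢ².
True-score variance = [24.3²·0.87 + 23.4²·0.72 + 24²·0.95] + 1606.73 = 1455.17 + 1606.73 = 3061.9.
Reliability = 3061.9 / 3320.78 = 0.922.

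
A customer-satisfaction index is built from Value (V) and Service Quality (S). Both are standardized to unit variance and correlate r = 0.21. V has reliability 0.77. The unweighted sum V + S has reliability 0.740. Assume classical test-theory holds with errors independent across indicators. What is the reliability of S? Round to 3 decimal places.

Var(V+S) = 2 + 2·0.21 = 2.420.
True-score variance = ρ_V + ρ_S + 2·0.21, so 0.740 = (0.77 + ρ_S + 0.42) / 2.420.
ρ_S = 0.740·2.420 − 0.77 − 0.42 = 0.601.

0.601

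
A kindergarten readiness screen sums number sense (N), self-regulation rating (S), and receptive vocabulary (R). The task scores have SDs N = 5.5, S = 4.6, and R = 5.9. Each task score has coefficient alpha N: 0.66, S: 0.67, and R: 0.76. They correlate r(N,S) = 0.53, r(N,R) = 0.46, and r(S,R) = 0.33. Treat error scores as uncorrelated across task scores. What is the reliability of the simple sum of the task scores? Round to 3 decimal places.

0.841

Var(N+S+R) = 5.5² + 4.6² + 5.9² + 2·[5.5·4.6·0.53 + 5.5·5.9·0.46 + 4.6·5.9·0.33] = 86.22 + 74.5844 = 160.804.
Because errors are independent across components, Cov(Tᵢ,Tⱼ) = Cov(Xᵢ,Xⱼ); the off-diagonal part of the true-score variance is the same as above.
True-score variance = [5.5²·0.66 + 4.6²·0.67 + 5.9²·0.76] + 74.5844 = 60.5978 + 74.5844 = 135.182.
Reliability = 135.182 / 160.804 = 0.841.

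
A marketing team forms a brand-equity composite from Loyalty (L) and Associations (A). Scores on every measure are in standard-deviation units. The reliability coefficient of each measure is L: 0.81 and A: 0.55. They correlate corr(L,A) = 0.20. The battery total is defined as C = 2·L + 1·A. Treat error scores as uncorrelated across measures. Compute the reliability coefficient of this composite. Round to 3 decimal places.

0.791

Var(C) = 2² + 1 + 2·[2·0.20] = 5 + 0.8 = 5.8.
Because errors are independent across components, Cov(Tᵢ,Tⱼ) = Cov(Xᵢ,Xⱼ); the off-diagonal part of the true-score variance is the same as above.
True-score variance = [2²·0.81 + 0.55] + 0.8 = 3.79 + 0.8 = 4.59.
Reliability = 4.59 / 5.8 = 0.791.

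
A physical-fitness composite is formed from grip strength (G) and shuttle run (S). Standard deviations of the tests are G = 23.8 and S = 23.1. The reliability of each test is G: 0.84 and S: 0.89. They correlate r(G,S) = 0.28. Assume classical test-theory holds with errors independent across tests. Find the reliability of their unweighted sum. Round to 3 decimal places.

Var(G+S) = 23.8² + 23.1² + 2·[23.8·23.1·0.28] = 1100.05 + 307.877 = 1407.93.
With uncorrelated errors the cross-covariances are all true-score covariance, so they carry over unchanged; only the diagonal terms shrink to ρᵢσᵢ².
True-score variance = [23.8²·0.84 + 23.1²·0.89] + 307.877 = 950.723 + 307.877 = 1258.6.
Reliability = 1258.6 / 1407.93 = 0.894.

0.894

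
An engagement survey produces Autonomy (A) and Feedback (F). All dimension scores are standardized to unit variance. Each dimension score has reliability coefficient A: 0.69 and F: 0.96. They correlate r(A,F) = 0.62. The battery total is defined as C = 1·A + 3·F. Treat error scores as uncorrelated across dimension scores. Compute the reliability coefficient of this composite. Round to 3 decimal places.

Var(C) = 1 + 3² + 2·[3·0.62] = 10 + 3.72 = 13.72.
Under uncorrelated errors the observed covariances equal the true-score covariances, so only the own-variance terms attenuate.
True-score variance = [0.69 + 3²·0.96] + 3.72 = 9.33 + 3.72 = 13.05.
Reliability = 13.05 / 13.72 = 0.951.

0.951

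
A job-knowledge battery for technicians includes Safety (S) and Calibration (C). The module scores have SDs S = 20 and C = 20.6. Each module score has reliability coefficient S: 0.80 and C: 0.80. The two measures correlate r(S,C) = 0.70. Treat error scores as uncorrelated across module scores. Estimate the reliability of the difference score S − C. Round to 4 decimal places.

0.3340

Var(S−C) = 20² + 20.6² − 2·20·20.6·0.70 = 824.36 − 576.8 = 247.56.
With uncorrelated errors the cross-covariances are all true-score covariance, so they carry over unchanged; only the diagonal terms shrink to ρᵢσᵢ².
True-score variance = [20²·0.80 + 20.6²·0.80] − 576.8 = 659.488 − 576.8 = 82.688.
Reliability = 82.688 / 247.56 = 0.3340.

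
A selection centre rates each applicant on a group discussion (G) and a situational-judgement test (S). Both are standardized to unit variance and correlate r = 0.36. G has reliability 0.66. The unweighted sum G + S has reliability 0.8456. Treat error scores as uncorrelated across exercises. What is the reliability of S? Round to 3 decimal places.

Var(G+S) = 2 + 2·0.36 = 2.720.
True-score variance = ρ_G + ρ_S + 2·0.36, so 0.8456 = (0.66 + ρ_S + 0.72) / 2.720.
ρ_S = 0.8456·2.720 − 0.66 − 0.72 = 0.920.

0.920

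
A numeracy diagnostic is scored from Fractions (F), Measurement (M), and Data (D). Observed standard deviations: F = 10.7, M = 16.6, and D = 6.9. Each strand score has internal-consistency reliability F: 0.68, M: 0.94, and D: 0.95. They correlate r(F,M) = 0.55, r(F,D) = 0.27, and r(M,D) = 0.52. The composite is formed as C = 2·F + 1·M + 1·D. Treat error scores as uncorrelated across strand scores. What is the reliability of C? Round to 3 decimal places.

0.879

Var(C) = 2²·10.7² + 16.6² + 6.9² + 2·[2·10.7·16.6·0.55 + 2·10.7·6.9·0.27 + 16.6·6.9·0.52] = 781.13 + 589.622 = 1370.75.
Under uncorrelated errors the observed covariances equal the true-score covariances, so only the own-variance terms attenuate.
True-score variance = [2²·10.7²·0.68 + 16.6²·0.94 + 6.9²·0.95] + 589.622 = 615.669 + 589.622 = 1205.29.
Reliability = 1205.29 / 1370.75 = 0.879.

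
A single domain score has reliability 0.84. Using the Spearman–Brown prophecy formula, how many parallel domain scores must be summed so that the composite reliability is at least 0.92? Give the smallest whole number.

k ≥ ρ*(1−ρ₁)/(ρ₁(1−ρ*)) = 0.92·0.16 / (0.84·0.08) = 2.190.
Smallest integer k = 3.

3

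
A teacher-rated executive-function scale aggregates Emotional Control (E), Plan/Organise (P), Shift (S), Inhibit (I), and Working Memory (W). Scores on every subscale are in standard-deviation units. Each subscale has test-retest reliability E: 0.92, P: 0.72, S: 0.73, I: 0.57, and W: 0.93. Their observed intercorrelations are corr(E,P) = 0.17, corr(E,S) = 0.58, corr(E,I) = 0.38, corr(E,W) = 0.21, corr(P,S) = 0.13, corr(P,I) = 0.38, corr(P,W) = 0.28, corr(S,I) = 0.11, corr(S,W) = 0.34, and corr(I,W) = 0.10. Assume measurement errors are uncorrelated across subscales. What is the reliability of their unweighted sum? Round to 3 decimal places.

Var(E+P+S+I+W) = 5 + 2·[0.17 + 0.58 + 0.38 + 0.21 + 0.13 + 0.38 + 0.28 + 0.11 + 0.34 + 0.10] = 5 + 5.36 = 10.36.
Under uncorrelated errors the observed covariances equal the true-score covariances, so only the own-variance terms attenuate.
True-score variance = [0.92 + 0.72 + 0.73 + 0.57 + 0.93] + 5.36 = 3.87 + 5.36 = 9.23.
Reliability = 9.23 / 10.36 = 0.891.

0.891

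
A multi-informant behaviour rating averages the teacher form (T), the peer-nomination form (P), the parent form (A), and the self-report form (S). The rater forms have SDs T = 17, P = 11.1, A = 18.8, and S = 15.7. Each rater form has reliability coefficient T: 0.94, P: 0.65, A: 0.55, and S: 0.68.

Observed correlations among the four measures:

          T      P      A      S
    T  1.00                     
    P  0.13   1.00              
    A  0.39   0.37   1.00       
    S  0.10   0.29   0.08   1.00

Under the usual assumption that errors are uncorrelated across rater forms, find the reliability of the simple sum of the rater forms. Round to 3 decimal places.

0.821

Var(T+P+A+S) = 17² + 11.1² + 18.8² + 15.7² + 2·[17·11.1·0.13 + 17·18.8·0.39 + 17·15.7·0.10 + 11.1·18.8·0.37 + 11.1·15.7·0.29 + 18.8·15.7·0.08] = 1012.14 + 654.455 = 1666.6.
Because errors are independent across components, Cov(Tᵢ,Tⱼ) = Cov(Xᵢ,Xⱼ); the off-diagonal part of the true-score variance is the same as above.
True-score variance = [17²·0.94 + 11.1²·0.65 + 18.8²·0.55 + 15.7²·0.68] + 654.455 = 713.752 + 654.455 = 1368.21.
Reliability = 1368.21 / 1666.6 = 0.821.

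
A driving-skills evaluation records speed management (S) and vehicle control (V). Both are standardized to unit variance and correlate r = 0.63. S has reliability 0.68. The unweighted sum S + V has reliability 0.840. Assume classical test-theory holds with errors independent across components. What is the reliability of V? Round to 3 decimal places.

Var(S+V) = 2 + 2·0.63 = 3.260.
True-score variance = ρ_S + ρ_V + 2·0.63, so 0.840 = (0.68 + ρ_V + 1.26) / 3.260.
ρ_V = 0.840·3.260 − 0.68 − 1.26 = 0.798.

0.798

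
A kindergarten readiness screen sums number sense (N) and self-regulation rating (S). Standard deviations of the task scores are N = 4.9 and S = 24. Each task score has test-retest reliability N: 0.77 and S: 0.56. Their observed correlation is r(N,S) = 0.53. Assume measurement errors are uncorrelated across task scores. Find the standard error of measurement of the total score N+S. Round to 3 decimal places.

Var(total) = 600.01 + 124.656 = 724.666.
True-score variance = 341.048 + 124.656 = 465.704, so reliability = 0.6426.
Error variance = 724.666 − 465.704 = 258.962; SEM = √258.962 = 16.092.

16.092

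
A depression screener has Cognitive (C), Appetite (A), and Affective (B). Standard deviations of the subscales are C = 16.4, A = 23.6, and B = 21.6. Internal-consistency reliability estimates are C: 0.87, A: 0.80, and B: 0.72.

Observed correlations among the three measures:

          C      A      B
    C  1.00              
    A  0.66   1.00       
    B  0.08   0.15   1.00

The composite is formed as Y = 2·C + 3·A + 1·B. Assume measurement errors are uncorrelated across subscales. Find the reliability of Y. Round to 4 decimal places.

0.8751

Var(Y) = 2²·16.4² + 3²·23.6² + 21.6² + 2·[6·16.4·23.6·0.66 + 2·16.4·21.6·0.08 + 3·23.6·21.6·0.15] = 6555.04 + 3637.5 = 10192.5.
With uncorrelated errors the cross-covariances are all true-score covariance, so they carry over unchanged; only the diagonal terms shrink to ρᵢσᵢ².
True-score variance = [2²·16.4²·0.87 + 3²·23.6²·0.80 + 21.6²·0.72] + 3637.5 = 5282.02 + 3637.5 = 8919.51.
Reliability = 8919.51 / 10192.5 = 0.8751.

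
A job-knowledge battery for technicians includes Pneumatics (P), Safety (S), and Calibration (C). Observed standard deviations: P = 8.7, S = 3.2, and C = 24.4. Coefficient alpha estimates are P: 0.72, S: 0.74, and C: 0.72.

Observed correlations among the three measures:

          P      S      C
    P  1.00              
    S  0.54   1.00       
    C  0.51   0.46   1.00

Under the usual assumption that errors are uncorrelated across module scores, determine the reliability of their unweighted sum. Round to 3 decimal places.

Var(P+S+C) = 8.7² + 3.2² + 24.4² + 2·[8.7·3.2·0.54 + 8.7·24.4·0.51 + 3.2·24.4·0.46] = 681.29 + 318.426 = 999.716.
Because errors are independent across components, Cov(Tᵢ,Tⱼ) = Cov(Xᵢ,Xⱼ); the off-diagonal part of the true-score variance is the same as above.
True-score variance = [8.7²·0.72 + 3.2²·0.74 + 24.4²·0.72] + 318.426 = 490.734 + 318.426 = 809.16.
Reliability = 809.16 / 999.716 = 0.809.

0.809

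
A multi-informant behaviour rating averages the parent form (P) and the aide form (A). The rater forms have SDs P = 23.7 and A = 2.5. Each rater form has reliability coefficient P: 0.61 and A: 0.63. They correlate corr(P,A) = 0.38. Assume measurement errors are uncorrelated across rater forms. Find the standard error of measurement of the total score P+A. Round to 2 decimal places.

14.88

Var(total) = 567.94 + 45.03 = 612.97.
True-score variance = 346.568 + 45.03 = 391.598, so reliability = 0.6389.
Error variance = 612.97 − 391.598 = 221.372; SEM = √221.372 = 14.88.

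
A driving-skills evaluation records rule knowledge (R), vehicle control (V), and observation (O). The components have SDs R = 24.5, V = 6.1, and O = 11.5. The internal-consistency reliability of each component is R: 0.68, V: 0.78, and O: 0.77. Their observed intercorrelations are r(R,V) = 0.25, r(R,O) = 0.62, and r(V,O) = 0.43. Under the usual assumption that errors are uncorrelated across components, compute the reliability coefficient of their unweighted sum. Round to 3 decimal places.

Var(R+V+O) = 24.5² + 6.1² + 11.5² + 2·[24.5·6.1·0.25 + 24.5·11.5·0.62 + 6.1·11.5·0.43] = 769.71 + 484.424 = 1254.13.
Because errors are independent across components, Cov(Tᵢ,Tⱼ) = Cov(Xᵢ,Xⱼ); the off-diagonal part of the true-score variance is the same as above.
True-score variance = [24.5²·0.68 + 6.1²·0.78 + 11.5²·0.77] + 484.424 = 539.026 + 484.424 = 1023.45.
Reliability = 1023.45 / 1254.13 = 0.816.

0.816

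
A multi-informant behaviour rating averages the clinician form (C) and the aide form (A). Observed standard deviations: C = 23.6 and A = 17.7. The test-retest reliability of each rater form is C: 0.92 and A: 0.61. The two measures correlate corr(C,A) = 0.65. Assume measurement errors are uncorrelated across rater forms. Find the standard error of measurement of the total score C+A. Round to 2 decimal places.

Var(total) = 870.25 + 543.036 = 1413.29.
True-score variance = 703.51 + 543.036 = 1246.55, so reliability = 0.8820.
Error variance = 1413.29 − 1246.55 = 166.74; SEM = √166.74 = 12.91.

12.91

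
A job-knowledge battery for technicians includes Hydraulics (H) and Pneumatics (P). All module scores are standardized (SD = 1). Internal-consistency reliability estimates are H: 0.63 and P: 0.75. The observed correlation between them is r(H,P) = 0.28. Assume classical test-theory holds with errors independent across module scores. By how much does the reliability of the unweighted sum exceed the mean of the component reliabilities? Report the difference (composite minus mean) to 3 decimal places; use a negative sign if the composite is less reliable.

Var(sum) = 2 + 0.56 = 2.56; true-score variance = 1.38 + 0.56 = 1.94; composite reliability = 0.7578.
Mean component reliability = 0.6900.
Difference = 0.7578 − 0.6900 = 0.068.

0.068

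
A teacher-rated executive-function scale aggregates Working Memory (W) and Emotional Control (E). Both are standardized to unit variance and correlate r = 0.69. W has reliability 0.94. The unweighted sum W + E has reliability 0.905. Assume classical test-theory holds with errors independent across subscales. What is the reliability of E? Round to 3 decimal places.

0.739

Var(W+E) = 2 + 2·0.69 = 3.380.
True-score variance = ρ_W + ρ_E + 2·0.69, so 0.905 = (0.94 + ρ_E + 1.38) / 3.380.
ρ_E = 0.905·3.380 − 0.94 − 1.38 = 0.739.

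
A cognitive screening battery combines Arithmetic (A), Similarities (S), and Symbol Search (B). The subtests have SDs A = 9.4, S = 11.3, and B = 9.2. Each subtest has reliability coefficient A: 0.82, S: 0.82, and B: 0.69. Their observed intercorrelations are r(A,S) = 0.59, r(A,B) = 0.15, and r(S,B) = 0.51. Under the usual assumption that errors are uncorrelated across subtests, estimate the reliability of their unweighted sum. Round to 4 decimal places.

Var(A+S+B) = 9.4² + 11.3² + 9.2² + 2·[9.4·11.3·0.59 + 9.4·9.2·0.15 + 11.3·9.2·0.51] = 300.69 + 257.323 = 558.013.
Because errors are independent across components, Cov(Tᵢ,Tⱼ) = Cov(Xᵢ,Xⱼ); the off-diagonal part of the true-score variance is the same as above.
True-score variance = [9.4²·0.82 + 11.3²·0.82 + 9.2²·0.69] + 257.323 = 235.563 + 257.323 = 492.885.
Reliability = 492.885 / 558.013 = 0.8833.

0.8833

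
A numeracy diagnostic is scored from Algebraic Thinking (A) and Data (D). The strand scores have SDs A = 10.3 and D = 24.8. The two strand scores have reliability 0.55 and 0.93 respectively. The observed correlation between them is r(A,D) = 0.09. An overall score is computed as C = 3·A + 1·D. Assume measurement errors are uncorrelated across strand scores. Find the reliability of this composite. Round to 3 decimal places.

0.723

Var(C) = 3²·10.3² + 24.8² + 2·[3·10.3·24.8·0.09] = 1569.85 + 137.938 = 1707.79.
Under uncorrelated errors the observed covariances equal the true-score covariances, so only the own-variance terms attenuate.
True-score variance = [3²·10.3²·0.55 + 24.8²·0.93] + 137.938 = 1097.13 + 137.938 = 1235.07.
Reliability = 1235.07 / 1707.79 = 0.723.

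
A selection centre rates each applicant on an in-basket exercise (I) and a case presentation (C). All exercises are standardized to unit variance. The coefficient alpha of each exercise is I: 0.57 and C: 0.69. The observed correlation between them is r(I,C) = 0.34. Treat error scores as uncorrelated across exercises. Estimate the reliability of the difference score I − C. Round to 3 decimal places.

0.439

Var(I−C) = 1 + 1 − 2·0.34 = 2 − 0.68 = 1.32.
Under uncorrelated errors the observed covariances equal the true-score covariances, so only the own-variance terms attenuate.
True-score variance = [0.57 + 0.69] − 0.68 = 1.26 − 0.68 = 0.58.
Reliability = 0.58 / 1.32 = 0.439.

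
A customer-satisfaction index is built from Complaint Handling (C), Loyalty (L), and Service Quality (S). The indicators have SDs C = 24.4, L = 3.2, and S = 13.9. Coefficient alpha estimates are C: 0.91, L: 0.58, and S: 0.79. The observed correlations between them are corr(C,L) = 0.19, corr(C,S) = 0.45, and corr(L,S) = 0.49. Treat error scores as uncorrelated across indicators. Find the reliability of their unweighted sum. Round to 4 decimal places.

Var(C+L+S) = 24.4² + 3.2² + 13.9² + 2·[24.4·3.2·0.19 + 24.4·13.9·0.45 + 3.2·13.9·0.49] = 798.81 + 378.505 = 1177.31.
Because errors are independent across components, Cov(Tᵢ,Tⱼ) = Cov(Xᵢ,Xⱼ); the off-diagonal part of the true-score variance is the same as above.
True-score variance = [24.4²·0.91 + 3.2²·0.58 + 13.9²·0.79] + 378.505 = 700.353 + 378.505 = 1078.86.
Reliability = 1078.86 / 1177.31 = 0.9164.

0.9164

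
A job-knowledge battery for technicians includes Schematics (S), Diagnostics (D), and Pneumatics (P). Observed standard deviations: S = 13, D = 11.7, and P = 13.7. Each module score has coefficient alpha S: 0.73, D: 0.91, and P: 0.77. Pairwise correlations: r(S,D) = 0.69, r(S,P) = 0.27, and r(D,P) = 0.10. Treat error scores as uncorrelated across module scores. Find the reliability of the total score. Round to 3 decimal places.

0.878

Var(S+D+P) = 13² + 11.7² + 13.7² + 2·[13·11.7·0.69 + 13·13.7·0.27 + 11.7·13.7·0.10] = 493.58 + 338.13 = 831.71.
With uncorrelated errors the cross-covariances are all true-score covariance, so they carry over unchanged; only the diagonal terms shrink to ρᵢσᵢ².
True-score variance = [13²·0.73 + 11.7²·0.91 + 13.7²·0.77] + 338.13 = 392.461 + 338.13 = 730.591.
Reliability = 730.591 / 831.71 = 0.878.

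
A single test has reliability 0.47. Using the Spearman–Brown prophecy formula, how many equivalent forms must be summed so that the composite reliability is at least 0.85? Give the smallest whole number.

7

k ≥ ρ*(1−ρ₁)/(ρ₁(1−ρ*)) = 0.85·0.53 / (0.47·0.15) = 6.390.
Smallest integer k = 7.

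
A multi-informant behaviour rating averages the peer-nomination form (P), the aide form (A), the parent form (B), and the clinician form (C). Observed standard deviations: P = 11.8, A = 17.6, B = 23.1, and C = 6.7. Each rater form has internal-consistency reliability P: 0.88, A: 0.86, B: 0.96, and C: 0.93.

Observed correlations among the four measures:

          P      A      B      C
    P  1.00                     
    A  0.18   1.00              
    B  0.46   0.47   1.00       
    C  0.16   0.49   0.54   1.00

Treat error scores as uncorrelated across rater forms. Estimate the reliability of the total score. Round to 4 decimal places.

0.9586

Var(P+A+B+C) = 11.8² + 17.6² + 23.1² + 6.7² + 2·[11.8·17.6·0.18 + 11.8·23.1·0.46 + 11.8·6.7·0.16 + 17.6·23.1·0.47 + 17.6·6.7·0.49 + 23.1·6.7·0.54] = 1027.5 + 1015.72 = 2043.22.
Under uncorrelated errors the observed covariances equal the true-score covariances, so only the own-variance terms attenuate.
True-score variance = [11.8²·0.88 + 17.6²·0.86 + 23.1²·0.96 + 6.7²·0.93] + 1015.72 = 942.938 + 1015.72 = 1958.66.
Reliability = 1958.66 / 2043.22 = 0.9586.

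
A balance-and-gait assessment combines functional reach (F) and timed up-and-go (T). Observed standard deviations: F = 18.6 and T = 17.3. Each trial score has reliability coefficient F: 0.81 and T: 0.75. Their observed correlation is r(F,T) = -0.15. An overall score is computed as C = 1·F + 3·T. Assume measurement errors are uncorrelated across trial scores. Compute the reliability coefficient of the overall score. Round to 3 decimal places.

0.731

Var(C) = 18.6² + 3²·17.3² + 2·[3·18.6·17.3·(-0.15)] = 3039.57 − 289.602 = 2749.97.
Under uncorrelated errors the observed covariances equal the true-score covariances, so only the own-variance terms attenuate.
True-score variance = [18.6²·0.81 + 3²·17.3²·0.75] − 289.602 = 2300.44 − 289.602 = 2010.83.
Reliability = 2010.83 / 2749.97 = 0.731.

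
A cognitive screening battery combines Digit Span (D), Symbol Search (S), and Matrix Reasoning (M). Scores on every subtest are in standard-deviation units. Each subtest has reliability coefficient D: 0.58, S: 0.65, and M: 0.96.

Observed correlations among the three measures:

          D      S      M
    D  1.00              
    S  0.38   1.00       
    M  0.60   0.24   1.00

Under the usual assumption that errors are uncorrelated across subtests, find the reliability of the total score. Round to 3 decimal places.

Var(D+S+M) = 3 + 2·[0.38 + 0.60 + 0.24] = 3 + 2.44 = 5.44.
With uncorrelated errors the cross-covariances are all true-score covariance, so they carry over unchanged; only the diagonal terms shrink to ρᵢσᵢ².
True-score variance = [0.58 + 0.65 + 0.96] + 2.44 = 2.19 + 2.44 = 4.63.
Reliability = 4.63 / 5.44 = 0.851.

0.851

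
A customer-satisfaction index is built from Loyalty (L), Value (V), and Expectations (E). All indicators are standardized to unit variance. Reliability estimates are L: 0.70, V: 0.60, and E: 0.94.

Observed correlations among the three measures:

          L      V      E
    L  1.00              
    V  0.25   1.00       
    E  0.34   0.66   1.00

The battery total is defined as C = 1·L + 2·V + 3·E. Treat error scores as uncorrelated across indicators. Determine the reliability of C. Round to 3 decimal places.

0.902

Var(C) = 1 + 2² + 3² + 2·[2·0.25 + 3·0.34 + 6·0.66] = 14 + 10.96 = 24.96.
With uncorrelated errors the cross-covariances are all true-score covariance, so they carry over unchanged; only the diagonal terms shrink to ρᵢσᵢ².
True-score variance = [0.70 + 2²·0.60 + 3²·0.94] + 10.96 = 11.56 + 10.96 = 22.52.
Reliability = 22.52 / 24.96 = 0.902.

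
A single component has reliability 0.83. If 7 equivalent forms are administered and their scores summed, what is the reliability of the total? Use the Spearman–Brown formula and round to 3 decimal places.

0.972

ρ_k = kρ / (1 + (k−1)ρ) = 7·0.83 / (1 + 6·0.83) = 5.810 / 5.980 = 0.972.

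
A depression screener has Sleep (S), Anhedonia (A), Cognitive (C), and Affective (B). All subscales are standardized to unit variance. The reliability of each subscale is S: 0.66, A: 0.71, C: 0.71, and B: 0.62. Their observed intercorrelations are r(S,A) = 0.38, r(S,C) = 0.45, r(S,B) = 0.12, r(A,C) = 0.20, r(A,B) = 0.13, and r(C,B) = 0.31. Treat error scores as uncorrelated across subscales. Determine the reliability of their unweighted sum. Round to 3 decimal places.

0.819

Var(S+A+C+B) = 4 + 2·[0.38 + 0.45 + 0.12 + 0.20 + 0.13 + 0.31] = 4 + 3.18 = 7.18.
Because errors are independent across components, Cov(Tᵢ,Tⱼ) = Cov(Xᵢ,Xⱼ); the off-diagonal part of the true-score variance is the same as above.
True-score variance = [0.66 + 0.71 + 0.71 + 0.62] + 3.18 = 2.7 + 3.18 = 5.88.
Reliability = 5.88 / 7.18 = 0.819.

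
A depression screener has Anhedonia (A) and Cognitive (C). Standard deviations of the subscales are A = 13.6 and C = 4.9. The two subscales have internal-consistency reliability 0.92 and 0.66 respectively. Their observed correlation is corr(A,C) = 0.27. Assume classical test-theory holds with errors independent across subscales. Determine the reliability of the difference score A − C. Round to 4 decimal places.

Var(A−C) = 13.6² + 4.9² − 2·13.6·4.9·0.27 = 208.97 − 35.9856 = 172.984.
With uncorrelated errors the cross-covariances are all true-score covariance, so they carry over unchanged; only the diagonal terms shrink to ρᵢσᵢ².
True-score variance = [13.6²·0.92 + 4.9²·0.66] − 35.9856 = 186.01 − 35.9856 = 150.024.
Reliability = 150.024 / 172.984 = 0.8673.

0.8673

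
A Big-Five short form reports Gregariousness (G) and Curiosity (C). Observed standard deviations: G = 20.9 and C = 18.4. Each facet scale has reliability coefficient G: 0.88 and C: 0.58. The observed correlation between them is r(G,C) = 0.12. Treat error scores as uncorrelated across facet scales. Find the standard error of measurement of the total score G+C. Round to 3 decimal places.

Var(total) = 775.37 + 92.2944 = 867.664.
True-score variance = 580.758 + 92.2944 = 673.052, so reliability = 0.7757.
Error variance = 867.664 − 673.052 = 194.612; SEM = √194.612 = 13.950.

13.950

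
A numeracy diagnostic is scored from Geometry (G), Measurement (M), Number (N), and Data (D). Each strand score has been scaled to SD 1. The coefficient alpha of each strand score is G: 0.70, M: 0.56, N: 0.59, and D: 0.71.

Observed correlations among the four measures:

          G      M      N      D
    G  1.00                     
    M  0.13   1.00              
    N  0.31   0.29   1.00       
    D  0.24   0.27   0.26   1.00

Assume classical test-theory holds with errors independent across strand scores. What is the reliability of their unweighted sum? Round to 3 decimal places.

Var(G+M+N+D) = 4 + 2·[0.13 + 0.31 + 0.24 + 0.29 + 0.27 + 0.26] = 4 + 3 = 7.
Under uncorrelated errors the observed covariances equal the true-score covariances, so only the own-variance terms attenuate.
True-score variance = [0.70 + 0.56 + 0.59 + 0.71] + 3 = 2.56 + 3 = 5.56.
Reliability = 5.56 / 7 = 0.794.

0.794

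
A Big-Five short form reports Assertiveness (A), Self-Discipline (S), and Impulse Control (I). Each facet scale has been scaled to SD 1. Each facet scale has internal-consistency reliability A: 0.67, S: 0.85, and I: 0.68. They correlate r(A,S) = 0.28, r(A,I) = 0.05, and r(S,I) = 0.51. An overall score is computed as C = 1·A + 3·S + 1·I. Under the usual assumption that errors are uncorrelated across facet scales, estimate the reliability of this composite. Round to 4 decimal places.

0.8737

Var(C) = 1 + 3² + 1 + 2·[3·0.28 + 0.05 + 3·0.51] = 11 + 4.84 = 15.84.
Under uncorrelated errors the observed covariances equal the true-score covariances, so only the own-variance terms attenuate.
True-score variance = [0.67 + 3²·0.85 + 0.68] + 4.84 = 9 + 4.84 = 13.84.
Reliability = 13.84 / 15.84 = 0.8737.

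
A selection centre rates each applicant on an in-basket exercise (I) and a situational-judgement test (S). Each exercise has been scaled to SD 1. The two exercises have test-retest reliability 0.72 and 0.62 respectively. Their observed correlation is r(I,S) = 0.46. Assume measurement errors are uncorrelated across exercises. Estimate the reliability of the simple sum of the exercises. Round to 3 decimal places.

Var(I+S) = 2 + 2·[0.46] = 2 + 0.92 = 2.92.
Because errors are independent across components, Cov(Tᵢ,Tⱼ) = Cov(Xᵢ,Xⱼ); the off-diagonal part of the true-score variance is the same as above.
True-score variance = [0.72 + 0.62] + 0.92 = 1.34 + 0.92 = 2.26.
Reliability = 2.26 / 2.92 = 0.774.

0.774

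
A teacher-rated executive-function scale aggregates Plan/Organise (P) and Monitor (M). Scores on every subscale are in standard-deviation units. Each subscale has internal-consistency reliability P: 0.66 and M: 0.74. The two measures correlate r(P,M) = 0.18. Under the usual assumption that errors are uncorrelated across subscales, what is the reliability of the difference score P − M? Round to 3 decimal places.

Var(P−M) = 1 + 1 − 2·0.18 = 2 − 0.36 = 1.64.
Under uncorrelated errors the observed covariances equal the true-score covariances, so only the own-variance terms attenuate.
True-score variance = [0.66 + 0.74] − 0.36 = 1.4 − 0.36 = 1.04.
Reliability = 1.04 / 1.64 = 0.634.

0.634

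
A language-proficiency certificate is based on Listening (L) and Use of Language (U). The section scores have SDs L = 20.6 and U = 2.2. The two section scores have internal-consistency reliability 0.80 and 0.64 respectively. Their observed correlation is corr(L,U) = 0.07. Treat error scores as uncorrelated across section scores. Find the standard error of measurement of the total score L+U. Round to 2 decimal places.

Var(total) = 429.2 + 6.3448 = 435.545.
True-score variance = 342.586 + 6.3448 = 348.93, so reliability = 0.8011.
Error variance = 435.545 − 348.93 = 86.6144; SEM = √86.6144 = 9.31.

9.31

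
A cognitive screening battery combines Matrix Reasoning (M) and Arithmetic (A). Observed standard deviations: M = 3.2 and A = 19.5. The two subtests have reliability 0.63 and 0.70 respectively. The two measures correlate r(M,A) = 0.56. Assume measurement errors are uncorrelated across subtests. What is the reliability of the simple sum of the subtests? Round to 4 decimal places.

0.7440

Var(M+A) = 3.2² + 19.5² + 2·[3.2·19.5·0.56] = 390.49 + 69.888 = 460.378.
Because errors are independent across components, Cov(Tᵢ,Tⱼ) = Cov(Xᵢ,Xⱼ); the off-diagonal part of the true-score variance is the same as above.
True-score variance = [3.2²·0.63 + 19.5²·0.70] + 69.888 = 272.626 + 69.888 = 342.514.
Reliability = 342.514 / 460.378 = 0.7440.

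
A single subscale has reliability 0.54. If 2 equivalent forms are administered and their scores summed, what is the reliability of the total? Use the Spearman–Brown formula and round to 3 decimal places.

0.701

ρ_k = kρ / (1 + (k−1)ρ) = 2·0.54 / (1 + 1·0.54) = 1.080 / 1.540 = 0.701.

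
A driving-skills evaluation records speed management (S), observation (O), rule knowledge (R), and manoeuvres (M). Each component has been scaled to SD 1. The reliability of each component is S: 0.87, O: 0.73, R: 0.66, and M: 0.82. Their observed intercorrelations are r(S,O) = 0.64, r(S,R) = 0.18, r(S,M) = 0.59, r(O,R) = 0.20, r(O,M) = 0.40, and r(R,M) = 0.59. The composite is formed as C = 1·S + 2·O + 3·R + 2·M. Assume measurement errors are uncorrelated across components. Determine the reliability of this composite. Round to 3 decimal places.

0.864

Var(C) = 1 + 2² + 3² + 2² + 2·[2·0.64 + 3·0.18 + 2·0.59 + 6·0.20 + 4·0.40 + 6·0.59] = 18 + 18.68 = 36.68.
With uncorrelated errors the cross-covariances are all true-score covariance, so they carry over unchanged; only the diagonal terms shrink to ρᵢσᵢ².
True-score variance = [0.87 + 2²·0.73 + 3²·0.66 + 2²·0.82] + 18.68 = 13.01 + 18.68 = 31.69.
Reliability = 31.69 / 36.68 = 0.864.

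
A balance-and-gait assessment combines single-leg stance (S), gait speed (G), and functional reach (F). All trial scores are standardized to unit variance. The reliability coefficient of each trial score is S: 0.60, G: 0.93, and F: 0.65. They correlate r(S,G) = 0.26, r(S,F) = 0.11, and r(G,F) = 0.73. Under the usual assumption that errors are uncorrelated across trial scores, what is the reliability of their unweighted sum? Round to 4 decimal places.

Var(S+G+F) = 3 + 2·[0.26 + 0.11 + 0.73] = 3 + 2.2 = 5.2.
Under uncorrelated errors the observed covariances equal the true-score covariances, so only the own-variance terms attenuate.
True-score variance = [0.60 + 0.93 + 0.65] + 2.2 = 2.18 + 2.2 = 4.38.
Reliability = 4.38 / 5.2 = 0.8423.

0.8423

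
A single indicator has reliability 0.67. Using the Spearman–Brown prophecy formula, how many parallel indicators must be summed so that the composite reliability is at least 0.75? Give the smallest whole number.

k ≥ ρ*(1−ρ₁)/(ρ₁(1−ρ*)) = 0.75·0.33 / (0.67·0.25) = 1.478.
Smallest integer k = 2.

2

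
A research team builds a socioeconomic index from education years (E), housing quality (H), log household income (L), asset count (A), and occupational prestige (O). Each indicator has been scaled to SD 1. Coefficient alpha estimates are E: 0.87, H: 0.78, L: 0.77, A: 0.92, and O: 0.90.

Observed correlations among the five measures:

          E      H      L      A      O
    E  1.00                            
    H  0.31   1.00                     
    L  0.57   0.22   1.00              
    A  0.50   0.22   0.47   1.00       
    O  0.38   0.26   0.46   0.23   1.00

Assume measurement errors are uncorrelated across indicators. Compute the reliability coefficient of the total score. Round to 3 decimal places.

0.938

Var(E+H+L+A+O) = 5 + 2·[0.31 + 0.57 + 0.50 + 0.38 + 0.22 + 0.22 + 0.26 + 0.47 + 0.46 + 0.23] = 5 + 7.24 = 12.24.
Under uncorrelated errors the observed covariances equal the true-score covariances, so only the own-variance terms attenuate.
True-score variance = [0.87 + 0.78 + 0.77 + 0.92 + 0.90] + 7.24 = 4.24 + 7.24 = 11.48.
Reliability = 11.48 / 12.24 = 0.938.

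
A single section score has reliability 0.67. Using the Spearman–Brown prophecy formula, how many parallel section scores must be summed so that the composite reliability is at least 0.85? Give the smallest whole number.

k ≥ ρ*(1−ρ₁)/(ρ₁(1−ρ*)) = 0.85·0.33 / (0.67·0.15) = 2.791.
Smallest integer k = 3.

3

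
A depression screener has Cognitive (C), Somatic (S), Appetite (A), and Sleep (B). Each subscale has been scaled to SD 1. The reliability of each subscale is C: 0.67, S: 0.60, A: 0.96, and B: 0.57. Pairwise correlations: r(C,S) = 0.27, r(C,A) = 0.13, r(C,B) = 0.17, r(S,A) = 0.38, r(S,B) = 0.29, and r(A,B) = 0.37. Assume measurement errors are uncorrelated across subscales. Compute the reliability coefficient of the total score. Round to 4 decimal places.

0.8338

Var(C+S+A+B) = 4 + 2·[0.27 + 0.13 + 0.17 + 0.38 + 0.29 + 0.37] = 4 + 3.22 = 7.22.
Because errors are independent across components, Cov(Tᵢ,Tⱼ) = Cov(Xᵢ,Xⱼ); the off-diagonal part of the true-score variance is the same as above.
True-score variance = [0.67 + 0.60 + 0.96 + 0.57] + 3.22 = 2.8 + 3.22 = 6.02.
Reliability = 6.02 / 7.22 = 0.8338.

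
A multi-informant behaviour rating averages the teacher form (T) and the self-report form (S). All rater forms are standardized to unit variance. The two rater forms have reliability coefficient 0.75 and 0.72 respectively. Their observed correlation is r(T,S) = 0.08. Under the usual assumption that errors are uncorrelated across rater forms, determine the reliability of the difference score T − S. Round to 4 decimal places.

Var(T−S) = 1 + 1 − 2·0.08 = 2 − 0.16 = 1.84.
With uncorrelated errors the cross-covariances are all true-score covariance, so they carry over unchanged; only the diagonal terms shrink to ρᵢσᵢ².
True-score variance = [0.75 + 0.72] − 0.16 = 1.47 − 0.16 = 1.31.
Reliability = 1.31 / 1.84 = 0.7120.

0.7120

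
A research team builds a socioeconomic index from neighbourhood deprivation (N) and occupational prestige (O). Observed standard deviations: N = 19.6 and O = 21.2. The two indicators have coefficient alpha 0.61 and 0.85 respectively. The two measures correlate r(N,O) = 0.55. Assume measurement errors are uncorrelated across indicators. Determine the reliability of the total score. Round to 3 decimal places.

Var(N+O) = 19.6² + 21.2² + 2·[19.6·21.2·0.55] = 833.6 + 457.072 = 1290.67.
With uncorrelated errors the cross-covariances are all true-score covariance, so they carry over unchanged; only the diagonal terms shrink to ρᵢσᵢ².
True-score variance = [19.6²·0.61 + 21.2²·0.85] + 457.072 = 616.362 + 457.072 = 1073.43.
Reliability = 1073.43 / 1290.67 = 0.832.

0.832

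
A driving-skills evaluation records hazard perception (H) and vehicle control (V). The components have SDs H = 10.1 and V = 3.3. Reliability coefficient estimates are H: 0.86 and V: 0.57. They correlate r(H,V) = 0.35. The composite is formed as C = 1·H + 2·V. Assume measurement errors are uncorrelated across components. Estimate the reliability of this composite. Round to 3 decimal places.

0.828

Var(C) = 10.1² + 2²·3.3² + 2·[2·10.1·3.3·0.35] = 145.57 + 46.662 = 192.232.
Because errors are independent across components, Cov(Tᵢ,Tⱼ) = Cov(Xᵢ,Xⱼ); the off-diagonal part of the true-score variance is the same as above.
True-score variance = [10.1²·0.86 + 2²·3.3²·0.57] + 46.662 = 112.558 + 46.662 = 159.22.
Reliability = 159.22 / 192.232 = 0.828.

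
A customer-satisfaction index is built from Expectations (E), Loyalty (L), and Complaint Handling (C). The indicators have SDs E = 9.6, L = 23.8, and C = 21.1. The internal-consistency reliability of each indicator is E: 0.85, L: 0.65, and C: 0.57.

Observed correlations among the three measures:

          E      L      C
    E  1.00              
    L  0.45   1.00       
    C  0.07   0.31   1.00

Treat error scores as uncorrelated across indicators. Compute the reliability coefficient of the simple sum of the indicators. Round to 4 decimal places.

Var(E+L+C) = 9.6² + 23.8² + 21.1² + 2·[9.6·23.8·0.45 + 9.6·21.1·0.07 + 23.8·21.1·0.31] = 1103.81 + 545.342 = 1649.15.
Because errors are independent across components, Cov(Tᵢ,Tⱼ) = Cov(Xᵢ,Xⱼ); the off-diagonal part of the true-score variance is the same as above.
True-score variance = [9.6²·0.85 + 23.8²·0.65 + 21.1²·0.57] + 545.342 = 700.292 + 545.342 = 1245.63.
Reliability = 1245.63 / 1649.15 = 0.7553.

0.7553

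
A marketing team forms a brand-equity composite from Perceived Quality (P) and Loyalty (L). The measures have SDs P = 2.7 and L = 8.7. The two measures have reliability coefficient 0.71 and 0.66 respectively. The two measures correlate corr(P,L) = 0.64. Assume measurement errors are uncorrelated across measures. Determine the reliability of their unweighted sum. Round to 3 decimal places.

Var(P+L) = 2.7² + 8.7² + 2·[2.7·8.7·0.64] = 82.98 + 30.0672 = 113.047.
Because errors are independent across components, Cov(Tᵢ,Tⱼ) = Cov(Xᵢ,Xⱼ); the off-diagonal part of the true-score variance is the same as above.
True-score variance = [2.7²·0.71 + 8.7²·0.66] + 30.0672 = 55.1313 + 30.0672 = 85.1985.
Reliability = 85.1985 / 113.047 = 0.754.

0.754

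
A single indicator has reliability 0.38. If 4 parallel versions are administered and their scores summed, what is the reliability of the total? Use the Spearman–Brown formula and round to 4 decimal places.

0.7103

ρ_k = kρ / (1 + (k−1)ρ) = 4·0.38 / (1 + 3·0.38) = 1.520 / 2.140 = 0.7103.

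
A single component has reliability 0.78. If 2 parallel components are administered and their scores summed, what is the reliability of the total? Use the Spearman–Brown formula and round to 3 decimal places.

0.876

ρ_k = kρ / (1 + (k−1)ρ) = 2·0.78 / (1 + 1·0.78) = 1.560 / 1.780 = 0.876.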